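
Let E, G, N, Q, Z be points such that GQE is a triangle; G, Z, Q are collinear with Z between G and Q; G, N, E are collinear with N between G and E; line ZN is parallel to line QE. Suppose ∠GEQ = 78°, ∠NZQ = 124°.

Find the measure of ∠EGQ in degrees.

1. ∠GNZ = 78°  [ZN∥QE, corresponding at N]
2. ∠GZN = 56°  [linear pair at Z on GQ]
3. ∠NGZ = 46°  [△GZN]
4. ∠EGQ = 46°  [Z on GQ, N on GE]

∠EGQ = 46°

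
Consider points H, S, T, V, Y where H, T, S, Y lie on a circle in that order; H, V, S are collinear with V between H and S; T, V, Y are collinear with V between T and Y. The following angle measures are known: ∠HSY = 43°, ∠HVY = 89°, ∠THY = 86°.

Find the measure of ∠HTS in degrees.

∠HTS = 83°

1. ∠HTY = 43°  [same arc HY]
2. ∠SVT = 89°  [vertical angles at V]
3. ∠HYT = 51°  [△HTY]
4. ∠HVT = 91°  [linear pair at V on HS]
5. ∠HST = 51°  [same arc HT]
6. ∠SHT = 46°  [△HVT]
7. ∠HTS = 83°  [△HTS]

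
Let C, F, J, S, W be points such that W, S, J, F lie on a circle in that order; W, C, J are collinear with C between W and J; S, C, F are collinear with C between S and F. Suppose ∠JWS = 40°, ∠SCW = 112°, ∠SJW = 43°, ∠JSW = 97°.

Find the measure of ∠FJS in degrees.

1. ∠JFS = 40°  [same arc SJ]
2. ∠JCS = 68°  [linear pair at C on WJ]
3. ∠FSJ = 69°  [△SCJ]
4. ∠FJS = 71°  [△SJF]

∠FJS = 71°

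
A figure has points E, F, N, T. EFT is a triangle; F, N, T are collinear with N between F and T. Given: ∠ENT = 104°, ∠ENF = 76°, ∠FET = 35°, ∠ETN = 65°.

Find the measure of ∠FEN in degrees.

1. ∠ETF = 65°  [N on ray TF]
2. ∠EFT = 80°  [△EFT]
3. ∠EFN = 80°  [N on ray FT]
4. ∠FEN = 24°  [△EFN]

∠FEN = 24°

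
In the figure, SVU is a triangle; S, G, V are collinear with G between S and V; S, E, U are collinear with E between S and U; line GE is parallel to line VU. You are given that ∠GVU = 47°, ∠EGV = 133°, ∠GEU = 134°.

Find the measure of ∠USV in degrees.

1. ∠EGS = 47°  [linear pair at G on SV]
2. ∠GES = 46°  [linear pair at E on SU]
3. ∠ESG = 87°  [△SGE]
4. ∠USV = 87°  [G on SV, E on SU]

∠USV = 87°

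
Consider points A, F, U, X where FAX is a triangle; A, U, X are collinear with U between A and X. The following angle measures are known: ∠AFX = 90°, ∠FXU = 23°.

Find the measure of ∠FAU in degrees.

∠FAU = 67°

1. ∠AXF = 23°  [U on ray XA]
2. ∠FAX = 67°  [△FAX]
3. ∠FAU = 67°  [U on ray AX]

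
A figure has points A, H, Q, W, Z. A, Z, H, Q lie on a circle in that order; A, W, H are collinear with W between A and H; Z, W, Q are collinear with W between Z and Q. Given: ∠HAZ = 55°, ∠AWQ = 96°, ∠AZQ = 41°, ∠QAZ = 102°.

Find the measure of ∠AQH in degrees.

∠AQH = 92°

1. ∠AHQ = 41°  [same arc AQ]
2. ∠AQZ = 37°  [△AZQ]
3. ∠HAQ = 47°  [△AWQ]
4. ∠AQH = 92°  [△AHQ]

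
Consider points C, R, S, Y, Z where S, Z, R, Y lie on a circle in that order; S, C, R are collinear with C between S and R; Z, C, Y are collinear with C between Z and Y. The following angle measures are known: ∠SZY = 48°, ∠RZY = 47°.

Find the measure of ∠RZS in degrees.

1. ∠SRY = 48°  [same arc SY]
2. ∠RSY = 47°  [same arc RY]
3. ∠RYS = 85°  [△SRY]
4. ∠RZS = 95°  [cyclic SZRY, opposite ∠Z+∠Y]

∠RZS = 95°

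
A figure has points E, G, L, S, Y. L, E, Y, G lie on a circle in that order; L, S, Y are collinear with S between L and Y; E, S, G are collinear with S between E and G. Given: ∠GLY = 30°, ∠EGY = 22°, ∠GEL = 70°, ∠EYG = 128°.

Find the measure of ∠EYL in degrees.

∠EYL = 58°

1. ∠GEY = 30°  [same arc YG]
2. ∠ELY = 22°  [same arc EY]
3. ∠ESL = 88°  [△LSE]
4. ∠ESY = 92°  [linear pair at S on LY]
5. ∠EYL = 58°  [△ESY]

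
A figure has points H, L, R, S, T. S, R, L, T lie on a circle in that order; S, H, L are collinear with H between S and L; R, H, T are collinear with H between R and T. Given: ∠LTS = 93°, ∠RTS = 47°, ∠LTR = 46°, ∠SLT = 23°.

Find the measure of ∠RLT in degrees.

1. ∠LST = 64°  [△SLT]
2. ∠LRT = 64°  [same arc LT]
3. ∠RLT = 70°  [△RLT]

∠RLT = 70°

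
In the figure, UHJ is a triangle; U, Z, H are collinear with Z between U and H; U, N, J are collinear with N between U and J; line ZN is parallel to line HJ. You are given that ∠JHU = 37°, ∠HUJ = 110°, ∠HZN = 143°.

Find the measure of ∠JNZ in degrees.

1. ∠HJU = 33°  [△UHJ]
2. ∠UNZ = 33°  [ZN∥HJ, corresponding at N]
3. ∠JNZ = 147°  [linear pair at N on UJ]

∠JNZ = 147°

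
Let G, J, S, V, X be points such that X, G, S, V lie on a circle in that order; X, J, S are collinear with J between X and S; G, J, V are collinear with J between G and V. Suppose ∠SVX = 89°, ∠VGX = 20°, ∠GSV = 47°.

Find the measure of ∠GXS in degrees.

1. ∠SGX = 91°  [cyclic XGSV, opposite ∠G+∠V]
2. ∠GXV = 133°  [cyclic XGSV, opposite ∠X+∠S]
3. ∠GVX = 27°  [△XGV]
4. ∠GSX = 27°  [same arc XG]
5. ∠GXS = 62°  [△XGS]

∠GXS = 62°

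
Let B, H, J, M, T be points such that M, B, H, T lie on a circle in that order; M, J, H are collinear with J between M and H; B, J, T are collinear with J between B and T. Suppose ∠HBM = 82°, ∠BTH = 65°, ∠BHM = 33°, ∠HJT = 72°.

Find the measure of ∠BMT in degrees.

1. ∠BMH = 65°  [△MBH]
2. ∠BTM = 33°  [same arc MB]
3. ∠BJM = 72°  [vertical angles at J]
4. ∠MBT = 43°  [△MJB]
5. ∠BMT = 104°  [△MBT]

∠BMT = 104°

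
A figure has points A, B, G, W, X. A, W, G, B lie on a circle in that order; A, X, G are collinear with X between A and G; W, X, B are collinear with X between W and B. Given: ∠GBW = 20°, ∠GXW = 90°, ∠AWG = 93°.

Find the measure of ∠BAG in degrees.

1. ∠GAW = 20°  [same arc WG]
2. ∠AXB = 90°  [vertical angles at X]
3. ∠AGW = 67°  [△AWG]
4. ∠ABW = 67°  [same arc AW]
5. ∠BAG = 23°  [△AXB]

∠BAG = 23°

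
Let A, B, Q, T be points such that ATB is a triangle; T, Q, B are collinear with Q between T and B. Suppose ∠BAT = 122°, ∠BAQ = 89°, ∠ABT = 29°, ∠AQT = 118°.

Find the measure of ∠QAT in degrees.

1. ∠ATB = 29°  [△ATB]
2. ∠ATQ = 29°  [Q on ray TB]
3. ∠QAT = 33°  [△ATQ]

∠QAT = 33°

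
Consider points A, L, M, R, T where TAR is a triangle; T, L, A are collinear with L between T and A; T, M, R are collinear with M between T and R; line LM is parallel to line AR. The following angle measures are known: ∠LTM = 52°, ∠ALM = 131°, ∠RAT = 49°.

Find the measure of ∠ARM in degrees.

∠ARM = 79°

1. ∠ATR = 52°  [L on TA, M on TR]
2. ∠ART = 79°  [△TAR]
3. ∠ARM = 79°  [M on ray RT]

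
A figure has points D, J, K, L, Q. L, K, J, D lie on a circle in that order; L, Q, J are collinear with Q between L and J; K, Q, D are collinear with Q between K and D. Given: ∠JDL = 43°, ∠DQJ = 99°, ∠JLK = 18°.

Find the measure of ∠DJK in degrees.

∠DJK = 88°

1. ∠JKL = 137°  [cyclic LKJD, opposite ∠K+∠D]
2. ∠KQL = 99°  [vertical angles at Q]
3. ∠JDK = 18°  [same arc KJ]
4. ∠KJL = 25°  [△LKJ]
5. ∠JQK = 81°  [linear pair at Q on LJ]
6. ∠DKJ = 74°  [△KQJ]
7. ∠DJK = 88°  [△KJD]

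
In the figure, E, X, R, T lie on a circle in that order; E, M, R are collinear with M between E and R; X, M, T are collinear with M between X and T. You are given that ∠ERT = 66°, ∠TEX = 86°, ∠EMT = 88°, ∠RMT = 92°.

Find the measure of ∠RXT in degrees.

1. ∠RTX = 22°  [△RMT]
2. ∠TRX = 94°  [cyclic EXRT, opposite ∠E+∠R]
3. ∠RXT = 64°  [△XRT]

∠RXT = 64°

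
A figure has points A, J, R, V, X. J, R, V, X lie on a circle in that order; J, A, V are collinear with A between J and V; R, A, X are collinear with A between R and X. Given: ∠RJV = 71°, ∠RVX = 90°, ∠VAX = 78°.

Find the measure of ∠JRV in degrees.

1. ∠RXV = 71°  [same arc RV]
2. ∠VRX = 19°  [△RVX]
3. ∠JVX = 31°  [△VAX]
4. ∠VJX = 19°  [same arc VX]
5. ∠JXV = 130°  [△JVX]
6. ∠JRV = 50°  [cyclic JRVX, opposite ∠R+∠X]

∠JRV = 50°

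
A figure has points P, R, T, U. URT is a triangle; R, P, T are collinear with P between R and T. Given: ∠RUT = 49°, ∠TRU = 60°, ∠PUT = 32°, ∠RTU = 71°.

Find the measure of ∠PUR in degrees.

∠PUR = 17°

1. ∠PRU = 60°  [P on ray RT]
2. ∠PTU = 71°  [P on ray TR]
3. ∠TPU = 77°  [△UPT]
4. ∠RPU = 103°  [linear pair at P on RT]
5. ∠PUR = 17°  [△URP]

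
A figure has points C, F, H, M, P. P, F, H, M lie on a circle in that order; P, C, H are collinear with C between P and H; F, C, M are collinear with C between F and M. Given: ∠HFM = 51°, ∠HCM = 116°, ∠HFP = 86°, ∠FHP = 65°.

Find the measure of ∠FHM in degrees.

1. ∠FPH = 29°  [△PFH]
2. ∠FMH = 29°  [same arc FH]
3. ∠FHM = 100°  [△FHM]

∠FHM = 100°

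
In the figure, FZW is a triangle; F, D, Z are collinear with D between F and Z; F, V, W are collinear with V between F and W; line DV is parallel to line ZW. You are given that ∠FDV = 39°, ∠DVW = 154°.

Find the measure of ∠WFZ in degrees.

∠WFZ = 115°

1. ∠DVF = 26°  [linear pair at V on FW]
2. ∠DFV = 115°  [△FDV]
3. ∠WFZ = 115°  [D on FZ, V on FW]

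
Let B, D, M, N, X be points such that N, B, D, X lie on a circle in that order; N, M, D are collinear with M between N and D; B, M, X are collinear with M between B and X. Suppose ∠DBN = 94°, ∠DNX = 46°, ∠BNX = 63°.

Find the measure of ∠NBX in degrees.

1. ∠DXN = 86°  [cyclic NBDX, opposite ∠B+∠X]
2. ∠NDX = 48°  [△NDX]
3. ∠NBX = 48°  [same arc NX]

∠NBX = 48°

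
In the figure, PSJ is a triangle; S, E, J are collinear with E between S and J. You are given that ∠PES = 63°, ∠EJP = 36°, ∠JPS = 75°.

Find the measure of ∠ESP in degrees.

1. ∠PJS = 36°  [E on ray JS]
2. ∠JSP = 69°  [△PSJ]
3. ∠ESP = 69°  [E on ray SJ]

∠ESP = 69°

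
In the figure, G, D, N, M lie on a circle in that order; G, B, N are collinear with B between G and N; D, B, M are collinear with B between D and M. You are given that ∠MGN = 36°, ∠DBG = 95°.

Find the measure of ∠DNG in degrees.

1. ∠MDN = 36°  [same arc NM]
2. ∠DBN = 85°  [linear pair at B on GN]
3. ∠DNG = 59°  [△DBN]

∠DNG = 59°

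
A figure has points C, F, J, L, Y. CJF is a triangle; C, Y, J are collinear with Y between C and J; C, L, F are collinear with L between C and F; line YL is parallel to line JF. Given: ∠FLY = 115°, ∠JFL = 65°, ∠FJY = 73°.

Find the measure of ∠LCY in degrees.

∠LCY = 42°

1. ∠CFJ = 65°  [L on ray FC]
2. ∠CJF = 73°  [Y on ray JC]
3. ∠FCJ = 42°  [△CJF]
4. ∠LCY = 42°  [Y on CJ, L on CF]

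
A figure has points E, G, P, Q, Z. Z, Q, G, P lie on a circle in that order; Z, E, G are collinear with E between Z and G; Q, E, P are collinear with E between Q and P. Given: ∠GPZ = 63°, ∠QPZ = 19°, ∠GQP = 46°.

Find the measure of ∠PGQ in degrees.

∠PGQ = 90°

1. ∠GQZ = 117°  [cyclic ZQGP, opposite ∠Q+∠P]
2. ∠QGZ = 19°  [same arc ZQ]
3. ∠GZQ = 44°  [△ZQG]
4. ∠GPQ = 44°  [same arc QG]
5. ∠PGQ = 90°  [△QGP]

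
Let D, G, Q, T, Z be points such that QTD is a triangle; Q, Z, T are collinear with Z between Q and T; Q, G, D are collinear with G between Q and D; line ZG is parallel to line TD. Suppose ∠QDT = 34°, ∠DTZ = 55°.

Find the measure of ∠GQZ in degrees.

1. ∠DTQ = 55°  [Z on ray TQ]
2. ∠DQT = 91°  [△QTD]
3. ∠GQZ = 91°  [Z on QT, G on QD]

∠GQZ = 91°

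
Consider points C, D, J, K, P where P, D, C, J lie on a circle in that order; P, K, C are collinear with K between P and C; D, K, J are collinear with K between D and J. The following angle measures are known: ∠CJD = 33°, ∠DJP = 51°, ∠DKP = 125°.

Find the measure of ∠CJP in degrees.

∠CJP = 84°

1. ∠CPD = 33°  [same arc DC]
2. ∠DCP = 51°  [same arc PD]
3. ∠CDP = 96°  [△PDC]
4. ∠CJP = 84°  [cyclic PDCJ, opposite ∠D+∠J]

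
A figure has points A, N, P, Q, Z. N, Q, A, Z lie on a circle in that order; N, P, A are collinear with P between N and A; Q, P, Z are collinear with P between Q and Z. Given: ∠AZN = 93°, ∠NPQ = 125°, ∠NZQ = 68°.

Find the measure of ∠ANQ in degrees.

1. ∠AQN = 87°  [cyclic NQAZ, opposite ∠Q+∠Z]
2. ∠NAQ = 68°  [same arc NQ]
3. ∠ANQ = 25°  [△NQA]

∠ANQ = 25°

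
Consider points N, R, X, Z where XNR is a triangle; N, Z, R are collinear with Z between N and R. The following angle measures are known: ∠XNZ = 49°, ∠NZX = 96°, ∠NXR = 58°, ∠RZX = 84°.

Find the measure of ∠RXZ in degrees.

∠RXZ = 23°

1. ∠RNX = 49°  [Z on ray NR]
2. ∠NRX = 73°  [△XNR]
3. ∠XRZ = 73°  [Z on ray RN]
4. ∠RXZ = 23°  [△XZR]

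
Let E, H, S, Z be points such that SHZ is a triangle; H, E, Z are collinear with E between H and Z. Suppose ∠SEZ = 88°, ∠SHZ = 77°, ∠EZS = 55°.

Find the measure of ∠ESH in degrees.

∠ESH = 11°

1. ∠HES = 92°  [linear pair at E on HZ]
2. ∠EHS = 77°  [E on ray HZ]
3. ∠ESH = 11°  [△SHE]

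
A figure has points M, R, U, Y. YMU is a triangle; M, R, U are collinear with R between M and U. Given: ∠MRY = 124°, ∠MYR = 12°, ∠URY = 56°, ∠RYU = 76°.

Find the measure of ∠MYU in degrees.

1. ∠RMY = 44°  [△YMR]
2. ∠RUY = 48°  [△YRU]
3. ∠UMY = 44°  [R on ray MU]
4. ∠MUY = 48°  [R on ray UM]
5. ∠MYU = 88°  [△YMU]

∠MYU = 88°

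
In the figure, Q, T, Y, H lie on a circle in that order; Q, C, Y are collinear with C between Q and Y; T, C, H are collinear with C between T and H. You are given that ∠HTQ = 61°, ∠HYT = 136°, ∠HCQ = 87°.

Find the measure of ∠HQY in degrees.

1. ∠HQT = 44°  [cyclic QTYH, opposite ∠Q+∠Y]
2. ∠QHT = 75°  [△QTH]
3. ∠HQY = 18°  [△QCH]

∠HQY = 18°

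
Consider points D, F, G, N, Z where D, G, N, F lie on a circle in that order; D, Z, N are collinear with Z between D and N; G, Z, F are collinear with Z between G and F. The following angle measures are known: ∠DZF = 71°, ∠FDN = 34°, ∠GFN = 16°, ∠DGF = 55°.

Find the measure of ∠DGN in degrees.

∠DGN = 89°

1. ∠GZN = 71°  [vertical angles at Z]
2. ∠FGN = 34°  [same arc NF]
3. ∠GDN = 16°  [same arc GN]
4. ∠DNG = 75°  [△GZN]
5. ∠DGN = 89°  [△DGN]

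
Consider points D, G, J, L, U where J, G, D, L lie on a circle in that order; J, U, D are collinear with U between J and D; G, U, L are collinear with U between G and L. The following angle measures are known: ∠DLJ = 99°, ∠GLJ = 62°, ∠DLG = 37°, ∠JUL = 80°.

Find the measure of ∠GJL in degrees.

1. ∠GDJ = 62°  [same arc JG]
2. ∠DUG = 80°  [vertical angles at U]
3. ∠DGL = 38°  [△GUD]
4. ∠GDL = 105°  [△GDL]
5. ∠GJL = 75°  [cyclic JGDL, opposite ∠J+∠D]

∠GJL = 75°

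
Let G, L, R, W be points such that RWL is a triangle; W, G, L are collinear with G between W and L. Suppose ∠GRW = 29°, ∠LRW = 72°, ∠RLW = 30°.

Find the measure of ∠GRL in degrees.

1. ∠LWR = 78°  [△RWL]
2. ∠GLR = 30°  [G on ray LW]
3. ∠GWR = 78°  [G on ray WL]
4. ∠RGW = 73°  [△RWG]
5. ∠LGR = 107°  [linear pair at G on WL]
6. ∠GRL = 43°  [△RGL]

∠GRL = 43°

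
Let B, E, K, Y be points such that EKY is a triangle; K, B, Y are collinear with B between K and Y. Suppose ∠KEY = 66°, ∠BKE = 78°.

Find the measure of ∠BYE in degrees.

∠BYE = 36°

1. ∠EKY = 78°  [B on ray KY]
2. ∠EYK = 36°  [△EKY]
3. ∠BYE = 36°  [B on ray YK]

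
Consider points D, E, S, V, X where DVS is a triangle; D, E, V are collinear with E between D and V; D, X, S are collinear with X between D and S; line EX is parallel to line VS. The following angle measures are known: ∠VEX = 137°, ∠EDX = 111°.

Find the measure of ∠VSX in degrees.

1. ∠DEX = 43°  [linear pair at E on DV]
2. ∠DXE = 26°  [△DEX]
3. ∠EXS = 154°  [linear pair at X on DS]
4. ∠VSX = 26°  [EX∥VS, co-interior at S–X]

∠VSX = 26°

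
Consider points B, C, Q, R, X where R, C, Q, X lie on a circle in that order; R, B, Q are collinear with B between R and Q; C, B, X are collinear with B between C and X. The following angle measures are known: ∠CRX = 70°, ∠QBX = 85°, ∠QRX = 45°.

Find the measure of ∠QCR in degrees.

1. ∠CQX = 110°  [cyclic RCQX, opposite ∠R+∠Q]
2. ∠CBR = 85°  [vertical angles at B]
3. ∠QCX = 45°  [same arc QX]
4. ∠CXQ = 25°  [△CQX]
5. ∠CBQ = 95°  [linear pair at B on RQ]
6. ∠CQR = 40°  [△CBQ]
7. ∠CRQ = 25°  [same arc CQ]
8. ∠QCR = 115°  [△RCQ]

∠QCR = 115°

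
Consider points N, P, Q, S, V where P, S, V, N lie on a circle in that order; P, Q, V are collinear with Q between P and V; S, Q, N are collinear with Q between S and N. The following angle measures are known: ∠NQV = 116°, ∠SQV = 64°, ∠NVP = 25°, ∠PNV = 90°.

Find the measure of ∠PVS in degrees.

∠PVS = 51°

1. ∠PQS = 116°  [vertical angles at Q]
2. ∠NSP = 25°  [same arc PN]
3. ∠PSV = 90°  [cyclic PSVN, opposite ∠S+∠N]
4. ∠SPV = 39°  [△PQS]
5. ∠PVS = 51°  [△PSV]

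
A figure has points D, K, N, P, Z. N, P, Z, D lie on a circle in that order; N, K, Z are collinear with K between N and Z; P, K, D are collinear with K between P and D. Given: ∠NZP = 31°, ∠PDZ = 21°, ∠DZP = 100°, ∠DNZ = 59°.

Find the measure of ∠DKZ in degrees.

∠DKZ = 90°

1. ∠NDP = 31°  [same arc NP]
2. ∠DKN = 90°  [△NKD]
3. ∠DKZ = 90°  [linear pair at K on NZ]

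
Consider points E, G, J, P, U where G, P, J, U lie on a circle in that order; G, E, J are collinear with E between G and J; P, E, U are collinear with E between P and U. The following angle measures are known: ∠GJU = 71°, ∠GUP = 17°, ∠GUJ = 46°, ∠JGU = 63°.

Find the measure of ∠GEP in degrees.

1. ∠GPU = 71°  [same arc GU]
2. ∠GJP = 17°  [same arc GP]
3. ∠GPJ = 134°  [cyclic GPJU, opposite ∠P+∠U]
4. ∠JGP = 29°  [△GPJ]
5. ∠GEP = 80°  [△GEP]

∠GEP = 80°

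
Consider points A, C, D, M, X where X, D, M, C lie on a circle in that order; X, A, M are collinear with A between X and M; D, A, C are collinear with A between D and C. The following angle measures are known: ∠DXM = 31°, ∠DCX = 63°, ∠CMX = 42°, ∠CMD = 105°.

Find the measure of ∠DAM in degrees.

1. ∠DCM = 31°  [same arc DM]
2. ∠DMX = 63°  [same arc XD]
3. ∠CDM = 44°  [△DMC]
4. ∠DAM = 73°  [△DAM]

∠DAM = 73°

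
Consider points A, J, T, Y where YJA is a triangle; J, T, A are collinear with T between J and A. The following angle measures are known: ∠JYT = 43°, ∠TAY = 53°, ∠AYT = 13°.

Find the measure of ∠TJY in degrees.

1. ∠ATY = 114°  [△YTA]
2. ∠JTY = 66°  [linear pair at T on JA]
3. ∠TJY = 71°  [△YJT]

∠TJY = 71°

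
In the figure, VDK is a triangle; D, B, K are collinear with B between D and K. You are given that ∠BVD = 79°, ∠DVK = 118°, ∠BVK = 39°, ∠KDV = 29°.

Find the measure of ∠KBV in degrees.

∠KBV = 108°

1. ∠DKV = 33°  [△VDK]
2. ∠BKV = 33°  [B on ray KD]
3. ∠KBV = 108°  [△VBK]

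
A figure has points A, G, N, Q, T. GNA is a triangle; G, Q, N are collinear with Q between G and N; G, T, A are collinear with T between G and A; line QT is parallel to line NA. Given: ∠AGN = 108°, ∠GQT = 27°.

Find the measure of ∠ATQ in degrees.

1. ∠QGT = 108°  [Q on GN, T on GA]
2. ∠GTQ = 45°  [△GQT]
3. ∠ATQ = 135°  [linear pair at T on GA]

∠ATQ = 135°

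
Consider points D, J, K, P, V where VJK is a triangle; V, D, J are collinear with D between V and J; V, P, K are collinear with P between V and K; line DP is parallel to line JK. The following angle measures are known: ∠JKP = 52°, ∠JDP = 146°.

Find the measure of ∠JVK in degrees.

1. ∠JKV = 52°  [P on ray KV]
2. ∠PDV = 34°  [linear pair at D on VJ]
3. ∠DPV = 52°  [DP∥JK, corresponding at P]
4. ∠DVP = 94°  [△VDP]
5. ∠JVK = 94°  [D on VJ, P on VK]

∠JVK = 94°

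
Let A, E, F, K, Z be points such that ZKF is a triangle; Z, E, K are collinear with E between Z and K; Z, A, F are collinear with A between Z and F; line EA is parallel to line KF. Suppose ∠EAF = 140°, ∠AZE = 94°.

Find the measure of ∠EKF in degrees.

1. ∠EAZ = 40°  [linear pair at A on ZF]
2. ∠AEZ = 46°  [△ZEA]
3. ∠AEK = 134°  [linear pair at E on ZK]
4. ∠EKF = 46°  [EA∥KF, co-interior at K–E]

∠EKF = 46°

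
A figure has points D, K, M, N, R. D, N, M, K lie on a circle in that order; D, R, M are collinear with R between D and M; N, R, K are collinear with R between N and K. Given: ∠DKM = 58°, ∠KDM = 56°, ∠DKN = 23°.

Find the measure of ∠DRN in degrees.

1. ∠DNM = 122°  [cyclic DNMK, opposite ∠N+∠K]
2. ∠DMK = 66°  [△DMK]
3. ∠DMN = 23°  [same arc DN]
4. ∠MDN = 35°  [△DNM]
5. ∠DNK = 66°  [same arc DK]
6. ∠DRN = 79°  [△DRN]

∠DRN = 79°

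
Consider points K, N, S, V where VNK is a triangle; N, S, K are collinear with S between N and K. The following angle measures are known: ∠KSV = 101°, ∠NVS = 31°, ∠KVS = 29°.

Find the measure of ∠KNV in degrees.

1. ∠NSV = 79°  [linear pair at S on NK]
2. ∠SNV = 70°  [△VNS]
3. ∠KNV = 70°  [S on ray NK]

∠KNV = 70°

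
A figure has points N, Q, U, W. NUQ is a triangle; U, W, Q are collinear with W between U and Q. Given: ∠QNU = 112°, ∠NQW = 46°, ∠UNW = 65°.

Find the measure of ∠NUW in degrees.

1. ∠NQU = 46°  [W on ray QU]
2. ∠NUQ = 22°  [△NUQ]
3. ∠NUW = 22°  [W on ray UQ]

∠NUW = 22°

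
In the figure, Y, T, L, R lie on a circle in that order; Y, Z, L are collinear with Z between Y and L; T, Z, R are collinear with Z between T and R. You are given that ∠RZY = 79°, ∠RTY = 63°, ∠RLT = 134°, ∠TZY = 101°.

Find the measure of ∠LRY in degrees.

1. ∠RLY = 63°  [same arc YR]
2. ∠RYT = 46°  [cyclic YTLR, opposite ∠Y+∠L]
3. ∠TRY = 71°  [△YTR]
4. ∠LYR = 30°  [△YZR]
5. ∠LRY = 87°  [△YLR]

∠LRY = 87°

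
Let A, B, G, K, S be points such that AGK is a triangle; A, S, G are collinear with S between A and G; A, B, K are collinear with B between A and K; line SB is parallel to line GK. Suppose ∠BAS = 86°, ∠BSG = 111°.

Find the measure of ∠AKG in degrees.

∠AKG = 25°

1. ∠ASB = 69°  [linear pair at S on AG]
2. ∠ABS = 25°  [△ASB]
3. ∠AKG = 25°  [SB∥GK, corresponding at B]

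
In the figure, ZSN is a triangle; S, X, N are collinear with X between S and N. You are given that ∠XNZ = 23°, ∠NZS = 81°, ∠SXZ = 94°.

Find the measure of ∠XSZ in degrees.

1. ∠SNZ = 23°  [X on ray NS]
2. ∠NSZ = 76°  [△ZSN]
3. ∠XSZ = 76°  [X on ray SN]

∠XSZ = 76°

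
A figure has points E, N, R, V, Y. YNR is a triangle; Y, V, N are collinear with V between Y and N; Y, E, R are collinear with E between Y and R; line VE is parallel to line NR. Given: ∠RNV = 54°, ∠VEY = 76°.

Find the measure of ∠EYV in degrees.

∠EYV = 50°

1. ∠RNY = 54°  [V on ray NY]
2. ∠NRY = 76°  [VE∥NR, corresponding at E]
3. ∠NYR = 50°  [△YNR]
4. ∠EYV = 50°  [V on YN, E on YR]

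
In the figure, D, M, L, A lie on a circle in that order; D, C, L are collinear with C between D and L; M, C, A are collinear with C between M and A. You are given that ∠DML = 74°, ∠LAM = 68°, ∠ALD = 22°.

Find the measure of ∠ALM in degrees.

1. ∠DAL = 106°  [cyclic DMLA, opposite ∠M+∠A]
2. ∠ADL = 52°  [△DLA]
3. ∠AML = 52°  [same arc LA]
4. ∠ALM = 60°  [△MLA]

∠ALM = 60°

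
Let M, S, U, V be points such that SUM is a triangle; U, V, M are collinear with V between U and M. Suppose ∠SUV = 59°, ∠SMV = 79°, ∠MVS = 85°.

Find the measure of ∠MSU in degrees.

∠MSU = 42°

1. ∠MUS = 59°  [V on ray UM]
2. ∠SMU = 79°  [V on ray MU]
3. ∠MSU = 42°  [△SUM]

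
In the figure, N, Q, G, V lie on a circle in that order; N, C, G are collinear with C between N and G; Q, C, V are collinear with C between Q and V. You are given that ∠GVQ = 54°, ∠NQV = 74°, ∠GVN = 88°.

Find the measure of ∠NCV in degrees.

∠NCV = 128°

1. ∠NGV = 74°  [same arc NV]
2. ∠GCV = 52°  [△GCV]
3. ∠NCV = 128°  [linear pair at C on NG]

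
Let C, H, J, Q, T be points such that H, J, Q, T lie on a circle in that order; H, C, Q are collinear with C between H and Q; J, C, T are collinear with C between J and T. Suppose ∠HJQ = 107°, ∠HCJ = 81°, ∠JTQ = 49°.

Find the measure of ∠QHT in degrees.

∠QHT = 57°

1. ∠HTQ = 73°  [cyclic HJQT, opposite ∠J+∠T]
2. ∠QCT = 81°  [vertical angles at C]
3. ∠HQT = 50°  [△QCT]
4. ∠QHT = 57°  [△HQT]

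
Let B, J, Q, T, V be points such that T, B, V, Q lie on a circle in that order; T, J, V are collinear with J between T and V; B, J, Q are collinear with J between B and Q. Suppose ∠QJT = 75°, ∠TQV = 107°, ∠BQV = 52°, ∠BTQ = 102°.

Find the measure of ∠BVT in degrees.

1. ∠TBV = 73°  [cyclic TBVQ, opposite ∠B+∠Q]
2. ∠BTV = 52°  [same arc BV]
3. ∠BVT = 55°  [△TBV]

∠BVT = 55°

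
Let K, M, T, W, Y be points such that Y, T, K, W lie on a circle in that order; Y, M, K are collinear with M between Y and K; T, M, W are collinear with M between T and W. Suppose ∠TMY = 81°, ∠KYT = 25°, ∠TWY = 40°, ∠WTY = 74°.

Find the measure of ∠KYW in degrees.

1. ∠KMW = 81°  [vertical angles at M]
2. ∠WMY = 99°  [linear pair at M on YK]
3. ∠KYW = 41°  [△YMW]

∠KYW = 41°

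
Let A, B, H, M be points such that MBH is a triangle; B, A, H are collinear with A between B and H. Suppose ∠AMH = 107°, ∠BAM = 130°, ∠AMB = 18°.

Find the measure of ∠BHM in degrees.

∠BHM = 23°

1. ∠HAM = 50°  [linear pair at A on BH]
2. ∠AHM = 23°  [△MAH]
3. ∠BHM = 23°  [A on ray HB]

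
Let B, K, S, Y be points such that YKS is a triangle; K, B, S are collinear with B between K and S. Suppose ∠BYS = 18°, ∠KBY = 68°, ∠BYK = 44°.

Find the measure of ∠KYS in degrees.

∠KYS = 62°

1. ∠BKY = 68°  [△YKB]
2. ∠SBY = 112°  [linear pair at B on KS]
3. ∠SKY = 68°  [B on ray KS]
4. ∠BSY = 50°  [△YBS]
5. ∠KSY = 50°  [B on ray SK]
6. ∠KYS = 62°  [△YKS]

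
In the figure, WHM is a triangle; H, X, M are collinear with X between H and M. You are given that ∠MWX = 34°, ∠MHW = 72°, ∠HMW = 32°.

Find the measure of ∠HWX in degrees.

1. ∠WHX = 72°  [X on ray HM]
2. ∠WMX = 32°  [X on ray MH]
3. ∠MXW = 114°  [△WXM]
4. ∠HXW = 66°  [linear pair at X on HM]
5. ∠HWX = 42°  [△WHX]

∠HWX = 42°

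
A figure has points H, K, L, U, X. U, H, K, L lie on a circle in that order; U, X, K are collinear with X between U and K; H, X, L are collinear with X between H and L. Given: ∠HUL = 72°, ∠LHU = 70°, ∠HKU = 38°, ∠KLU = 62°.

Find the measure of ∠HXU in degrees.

∠HXU = 86°

1. ∠KHU = 118°  [cyclic UHKL, opposite ∠H+∠L]
2. ∠HUK = 24°  [△UHK]
3. ∠HXU = 86°  [△UXH]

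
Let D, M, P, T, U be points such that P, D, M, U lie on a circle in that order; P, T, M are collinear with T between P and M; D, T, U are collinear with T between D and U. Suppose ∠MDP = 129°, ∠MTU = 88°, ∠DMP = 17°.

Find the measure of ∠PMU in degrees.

∠PMU = 58°

1. ∠DPM = 34°  [△PDM]
2. ∠DUM = 34°  [same arc DM]
3. ∠PMU = 58°  [△MTU]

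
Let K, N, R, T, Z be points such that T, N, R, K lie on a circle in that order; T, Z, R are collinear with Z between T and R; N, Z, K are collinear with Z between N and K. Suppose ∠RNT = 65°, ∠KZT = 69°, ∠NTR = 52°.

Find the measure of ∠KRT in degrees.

∠KRT = 17°

1. ∠KZR = 111°  [linear pair at Z on TR]
2. ∠NKR = 52°  [same arc NR]
3. ∠KRT = 17°  [△RZK]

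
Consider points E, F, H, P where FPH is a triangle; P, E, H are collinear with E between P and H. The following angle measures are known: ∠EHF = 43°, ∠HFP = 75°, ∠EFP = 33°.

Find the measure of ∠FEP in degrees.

1. ∠FHP = 43°  [E on ray HP]
2. ∠FPH = 62°  [△FPH]
3. ∠EPF = 62°  [E on ray PH]
4. ∠FEP = 85°  [△FPE]

∠FEP = 85°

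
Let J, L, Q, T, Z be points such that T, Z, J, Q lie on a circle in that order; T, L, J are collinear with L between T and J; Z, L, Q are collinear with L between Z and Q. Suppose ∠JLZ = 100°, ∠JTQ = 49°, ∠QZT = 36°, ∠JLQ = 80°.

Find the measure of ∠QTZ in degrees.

∠QTZ = 113°

1. ∠QLT = 100°  [vertical angles at L]
2. ∠TQZ = 31°  [△TLQ]
3. ∠QTZ = 113°  [△TZQ]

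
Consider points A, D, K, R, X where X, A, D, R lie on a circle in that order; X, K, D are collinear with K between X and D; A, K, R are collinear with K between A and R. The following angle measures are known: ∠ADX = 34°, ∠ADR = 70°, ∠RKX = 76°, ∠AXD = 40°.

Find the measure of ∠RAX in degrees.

1. ∠ARX = 34°  [same arc XA]
2. ∠AXR = 110°  [cyclic XADR, opposite ∠X+∠D]
3. ∠RAX = 36°  [△XAR]

∠RAX = 36°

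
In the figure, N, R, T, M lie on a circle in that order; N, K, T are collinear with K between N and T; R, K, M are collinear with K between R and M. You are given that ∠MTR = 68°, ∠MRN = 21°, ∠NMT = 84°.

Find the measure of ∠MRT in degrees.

1. ∠MTN = 21°  [same arc NM]
2. ∠MNT = 75°  [△NTM]
3. ∠MRT = 75°  [same arc TM]

∠MRT = 75°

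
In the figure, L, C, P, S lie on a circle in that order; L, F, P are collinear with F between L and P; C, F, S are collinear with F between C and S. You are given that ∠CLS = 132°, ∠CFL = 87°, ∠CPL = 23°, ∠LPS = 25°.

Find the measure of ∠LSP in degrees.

1. ∠PFS = 87°  [vertical angles at F]
2. ∠CSL = 23°  [same arc LC]
3. ∠LFS = 93°  [linear pair at F on LP]
4. ∠PLS = 64°  [△LFS]
5. ∠LSP = 91°  [△LPS]

∠LSP = 91°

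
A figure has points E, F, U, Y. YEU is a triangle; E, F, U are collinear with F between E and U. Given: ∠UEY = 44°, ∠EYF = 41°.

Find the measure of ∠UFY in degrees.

1. ∠FEY = 44°  [F on ray EU]
2. ∠EFY = 95°  [△YEF]
3. ∠UFY = 85°  [linear pair at F on EU]

∠UFY = 85°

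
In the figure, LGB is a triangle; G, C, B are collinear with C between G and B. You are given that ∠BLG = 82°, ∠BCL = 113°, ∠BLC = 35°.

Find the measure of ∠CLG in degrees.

∠CLG = 47°

1. ∠CBL = 32°  [△LCB]
2. ∠GCL = 67°  [linear pair at C on GB]
3. ∠GBL = 32°  [C on ray BG]
4. ∠BGL = 66°  [△LGB]
5. ∠CGL = 66°  [C on ray GB]
6. ∠CLG = 47°  [△LGC]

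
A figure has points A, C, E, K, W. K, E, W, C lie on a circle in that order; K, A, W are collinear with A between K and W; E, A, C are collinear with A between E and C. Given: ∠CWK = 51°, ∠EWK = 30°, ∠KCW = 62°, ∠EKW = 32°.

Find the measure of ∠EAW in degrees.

1. ∠CEK = 51°  [same arc KC]
2. ∠EAK = 97°  [△KAE]
3. ∠EAW = 83°  [linear pair at A on KW]

∠EAW = 83°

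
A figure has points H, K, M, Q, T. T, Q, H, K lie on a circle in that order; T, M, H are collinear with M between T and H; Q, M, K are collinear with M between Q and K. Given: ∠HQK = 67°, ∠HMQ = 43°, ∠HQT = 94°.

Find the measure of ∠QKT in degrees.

∠QKT = 70°

1. ∠HTK = 67°  [same arc HK]
2. ∠KMT = 43°  [vertical angles at M]
3. ∠QKT = 70°  [△TMK]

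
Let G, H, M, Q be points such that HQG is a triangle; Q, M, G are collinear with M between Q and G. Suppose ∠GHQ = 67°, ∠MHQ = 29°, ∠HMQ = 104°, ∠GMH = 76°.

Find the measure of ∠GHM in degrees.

1. ∠HQM = 47°  [△HQM]
2. ∠GQH = 47°  [M on ray QG]
3. ∠HGQ = 66°  [△HQG]
4. ∠HGM = 66°  [M on ray GQ]
5. ∠GHM = 38°  [△HMG]

∠GHM = 38°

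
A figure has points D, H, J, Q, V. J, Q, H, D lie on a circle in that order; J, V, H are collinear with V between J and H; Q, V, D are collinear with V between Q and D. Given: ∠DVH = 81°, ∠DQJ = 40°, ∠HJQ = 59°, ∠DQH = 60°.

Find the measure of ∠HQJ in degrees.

∠HQJ = 100°

1. ∠DHJ = 40°  [same arc JD]
2. ∠DJH = 60°  [same arc HD]
3. ∠HDJ = 80°  [△JHD]
4. ∠HQJ = 100°  [cyclic JQHD, opposite ∠Q+∠D]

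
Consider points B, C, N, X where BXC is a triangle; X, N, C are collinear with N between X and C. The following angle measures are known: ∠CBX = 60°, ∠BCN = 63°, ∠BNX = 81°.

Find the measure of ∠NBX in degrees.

∠NBX = 42°

1. ∠BCX = 63°  [N on ray CX]
2. ∠BXC = 57°  [△BXC]
3. ∠BXN = 57°  [N on ray XC]
4. ∠NBX = 42°  [△BXN]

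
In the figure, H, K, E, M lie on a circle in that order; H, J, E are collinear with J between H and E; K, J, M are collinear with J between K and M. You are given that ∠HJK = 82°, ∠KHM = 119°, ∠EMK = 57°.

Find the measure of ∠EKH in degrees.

1. ∠EJK = 98°  [linear pair at J on HE]
2. ∠KEM = 61°  [cyclic HKEM, opposite ∠H+∠E]
3. ∠EHK = 57°  [same arc KE]
4. ∠EKM = 62°  [△KEM]
5. ∠HEK = 20°  [△KJE]
6. ∠EKH = 103°  [△HKE]

∠EKH = 103°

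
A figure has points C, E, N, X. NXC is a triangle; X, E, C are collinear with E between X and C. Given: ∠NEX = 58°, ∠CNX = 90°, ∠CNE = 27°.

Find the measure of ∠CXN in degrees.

1. ∠CEN = 122°  [linear pair at E on XC]
2. ∠ECN = 31°  [△NEC]
3. ∠NCX = 31°  [E on ray CX]
4. ∠CXN = 59°  [△NXC]

∠CXN = 59°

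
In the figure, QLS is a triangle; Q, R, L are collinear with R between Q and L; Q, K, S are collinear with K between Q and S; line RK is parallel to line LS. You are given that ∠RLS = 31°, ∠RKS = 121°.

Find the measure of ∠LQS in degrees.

1. ∠QLS = 31°  [R on ray LQ]
2. ∠QKR = 59°  [linear pair at K on QS]
3. ∠KRQ = 31°  [RK∥LS, corresponding at R]
4. ∠KQR = 90°  [△QRK]
5. ∠LQS = 90°  [R on QL, K on QS]

∠LQS = 90°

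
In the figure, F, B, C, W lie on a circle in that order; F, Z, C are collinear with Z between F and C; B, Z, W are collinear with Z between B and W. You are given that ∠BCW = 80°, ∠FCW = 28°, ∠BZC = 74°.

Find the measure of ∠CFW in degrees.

∠CFW = 54°

1. ∠BFW = 100°  [cyclic FBCW, opposite ∠F+∠C]
2. ∠FBW = 28°  [same arc FW]
3. ∠FZW = 74°  [vertical angles at Z]
4. ∠BWF = 52°  [△FBW]
5. ∠CFW = 54°  [△FZW]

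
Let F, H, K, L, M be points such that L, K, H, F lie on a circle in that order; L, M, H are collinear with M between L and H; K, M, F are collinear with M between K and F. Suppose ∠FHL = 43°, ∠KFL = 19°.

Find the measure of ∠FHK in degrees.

1. ∠FKL = 43°  [same arc LF]
2. ∠FLK = 118°  [△LKF]
3. ∠FHK = 62°  [cyclic LKHF, opposite ∠L+∠H]

∠FHK = 62°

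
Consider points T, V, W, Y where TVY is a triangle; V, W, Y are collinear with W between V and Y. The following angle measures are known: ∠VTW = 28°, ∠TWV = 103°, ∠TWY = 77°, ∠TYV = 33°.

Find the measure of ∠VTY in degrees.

∠VTY = 98°

1. ∠TVW = 49°  [△TVW]
2. ∠TVY = 49°  [W on ray VY]
3. ∠VTY = 98°  [△TVY]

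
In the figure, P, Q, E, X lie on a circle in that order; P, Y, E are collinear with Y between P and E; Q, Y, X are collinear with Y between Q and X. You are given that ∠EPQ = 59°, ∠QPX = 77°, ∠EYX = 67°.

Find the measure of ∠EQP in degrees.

∠EQP = 72°

1. ∠EXQ = 59°  [same arc QE]
2. ∠QEX = 103°  [cyclic PQEX, opposite ∠P+∠E]
3. ∠PYQ = 67°  [vertical angles at Y]
4. ∠EQX = 18°  [△QEX]
5. ∠EYQ = 113°  [linear pair at Y on PE]
6. ∠PEQ = 49°  [△QYE]
7. ∠EQP = 72°  [△PQE]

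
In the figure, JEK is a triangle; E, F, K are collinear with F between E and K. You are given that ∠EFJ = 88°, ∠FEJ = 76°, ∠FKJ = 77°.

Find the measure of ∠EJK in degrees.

1. ∠JEK = 76°  [F on ray EK]
2. ∠EKJ = 77°  [F on ray KE]
3. ∠EJK = 27°  [△JEK]

∠EJK = 27°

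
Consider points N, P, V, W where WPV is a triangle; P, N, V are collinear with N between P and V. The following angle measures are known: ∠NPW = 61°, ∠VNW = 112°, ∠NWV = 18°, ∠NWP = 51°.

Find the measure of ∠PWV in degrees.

∠PWV = 69°

1. ∠VPW = 61°  [N on ray PV]
2. ∠NVW = 50°  [△WNV]
3. ∠PVW = 50°  [N on ray VP]
4. ∠PWV = 69°  [△WPV]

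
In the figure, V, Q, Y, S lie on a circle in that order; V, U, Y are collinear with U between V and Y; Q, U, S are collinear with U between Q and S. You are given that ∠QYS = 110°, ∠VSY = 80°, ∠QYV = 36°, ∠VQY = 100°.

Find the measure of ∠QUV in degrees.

∠QUV = 62°

1. ∠QVS = 70°  [cyclic VQYS, opposite ∠V+∠Y]
2. ∠QSV = 36°  [same arc VQ]
3. ∠QVY = 44°  [△VQY]
4. ∠SQV = 74°  [△VQS]
5. ∠QUV = 62°  [△VUQ]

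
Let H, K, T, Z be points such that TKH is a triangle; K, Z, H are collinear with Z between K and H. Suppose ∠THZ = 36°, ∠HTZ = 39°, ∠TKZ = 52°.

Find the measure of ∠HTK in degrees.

1. ∠KHT = 36°  [Z on ray HK]
2. ∠HKT = 52°  [Z on ray KH]
3. ∠HTK = 92°  [△TKH]

∠HTK = 92°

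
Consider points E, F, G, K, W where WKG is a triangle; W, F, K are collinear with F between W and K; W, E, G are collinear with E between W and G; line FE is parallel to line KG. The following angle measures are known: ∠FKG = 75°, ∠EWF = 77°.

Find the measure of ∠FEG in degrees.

∠FEG = 152°

1. ∠GKW = 75°  [F on ray KW]
2. ∠GWK = 77°  [F on WK, E on WG]
3. ∠KGW = 28°  [△WKG]
4. ∠FEW = 28°  [FE∥KG, corresponding at E]
5. ∠FEG = 152°  [linear pair at E on WG]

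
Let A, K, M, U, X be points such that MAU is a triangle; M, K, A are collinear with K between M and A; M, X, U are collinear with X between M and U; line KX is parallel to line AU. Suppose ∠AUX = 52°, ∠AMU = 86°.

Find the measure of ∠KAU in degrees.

∠KAU = 42°

1. ∠AUM = 52°  [X on ray UM]
2. ∠MAU = 42°  [△MAU]
3. ∠KAU = 42°  [K on ray AM]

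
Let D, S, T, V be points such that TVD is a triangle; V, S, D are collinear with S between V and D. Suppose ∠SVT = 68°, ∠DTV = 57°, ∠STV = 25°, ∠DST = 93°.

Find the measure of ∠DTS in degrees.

∠DTS = 32°

1. ∠DVT = 68°  [S on ray VD]
2. ∠TDV = 55°  [△TVD]
3. ∠SDT = 55°  [S on ray DV]
4. ∠DTS = 32°  [△TSD]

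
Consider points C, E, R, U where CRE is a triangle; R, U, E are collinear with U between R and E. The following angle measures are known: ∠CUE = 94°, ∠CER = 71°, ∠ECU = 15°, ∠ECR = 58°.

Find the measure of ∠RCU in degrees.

1. ∠CUR = 86°  [linear pair at U on RE]
2. ∠CRE = 51°  [△CRE]
3. ∠CRU = 51°  [U on ray RE]
4. ∠RCU = 43°  [△CRU]

∠RCU = 43°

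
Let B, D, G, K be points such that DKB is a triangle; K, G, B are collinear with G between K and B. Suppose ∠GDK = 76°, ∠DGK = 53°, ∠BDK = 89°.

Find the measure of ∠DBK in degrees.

1. ∠DKG = 51°  [△DKG]
2. ∠BKD = 51°  [G on ray KB]
3. ∠DBK = 40°  [△DKB]

∠DBK = 40°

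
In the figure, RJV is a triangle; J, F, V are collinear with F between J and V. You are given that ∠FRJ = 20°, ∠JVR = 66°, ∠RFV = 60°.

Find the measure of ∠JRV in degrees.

1. ∠JFR = 120°  [linear pair at F on JV]
2. ∠FJR = 40°  [△RJF]
3. ∠RJV = 40°  [F on ray JV]
4. ∠JRV = 74°  [△RJV]

∠JRV = 74°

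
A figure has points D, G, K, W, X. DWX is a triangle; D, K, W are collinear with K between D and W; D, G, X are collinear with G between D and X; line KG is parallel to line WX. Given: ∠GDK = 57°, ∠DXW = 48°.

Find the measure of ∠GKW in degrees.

1. ∠WDX = 57°  [K on DW, G on DX]
2. ∠DWX = 75°  [△DWX]
3. ∠DKG = 75°  [KG∥WX, corresponding at K]
4. ∠GKW = 105°  [linear pair at K on DW]

∠GKW = 105°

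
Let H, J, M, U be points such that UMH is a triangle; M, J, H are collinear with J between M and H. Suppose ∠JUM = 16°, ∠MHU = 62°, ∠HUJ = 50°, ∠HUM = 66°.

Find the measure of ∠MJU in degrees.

1. ∠JHU = 62°  [J on ray HM]
2. ∠HJU = 68°  [△UJH]
3. ∠MJU = 112°  [linear pair at J on MH]

∠MJU = 112°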